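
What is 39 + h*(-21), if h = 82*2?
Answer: -3405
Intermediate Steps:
h = 164
39 + h*(-21) = 39 + 164*(-21) = 39 - 3444 = -3405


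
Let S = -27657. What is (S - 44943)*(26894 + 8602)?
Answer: -2577009600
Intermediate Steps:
(S - 44943)*(26894 + 8602) = (-27657 - 44943)*(26894 + 8602) = -72600*35496 = -2577009600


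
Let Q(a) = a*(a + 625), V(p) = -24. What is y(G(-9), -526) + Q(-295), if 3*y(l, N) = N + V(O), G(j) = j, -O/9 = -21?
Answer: -292600/3 ≈ -97533.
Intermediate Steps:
O = 189 (O = -9*(-21) = 189)
y(l, N) = -8 + N/3 (y(l, N) = (N - 24)/3 = (-24 + N)/3 = -8 + N/3)
Q(a) = a*(625 + a)
y(G(-9), -526) + Q(-295) = (-8 + (⅓)*(-526)) - 295*(625 - 295) = (-8 - 526/3) - 295*330 = -550/3 - 97350 = -292600/3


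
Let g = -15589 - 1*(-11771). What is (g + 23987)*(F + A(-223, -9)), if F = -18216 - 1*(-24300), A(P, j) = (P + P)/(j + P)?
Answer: 14238648423/116 ≈ 1.2275e+8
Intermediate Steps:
g = -3818 (g = -15589 + 11771 = -3818)
A(P, j) = 2*P/(P + j) (A(P, j) = (2*P)/(P + j) = 2*P/(P + j))
F = 6084 (F = -18216 + 24300 = 6084)
(g + 23987)*(F + A(-223, -9)) = (-3818 + 23987)*(6084 + 2*(-223)/(-223 - 9)) = 20169*(6084 + 2*(-223)/(-232)) = 20169*(6084 + 2*(-223)*(-1/232)) = 20169*(6084 + 223/116) = 20169*(705967/116) = 14238648423/116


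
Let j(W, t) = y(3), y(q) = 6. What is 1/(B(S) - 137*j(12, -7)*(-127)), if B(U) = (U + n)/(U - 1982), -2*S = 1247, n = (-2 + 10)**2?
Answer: 1737/181332751 ≈ 9.5791e-6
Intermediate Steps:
j(W, t) = 6
n = 64 (n = 8**2 = 64)
S = -1247/2 (S = -1/2*1247 = -1247/2 ≈ -623.50)
B(U) = (64 + U)/(-1982 + U) (B(U) = (U + 64)/(U - 1982) = (64 + U)/(-1982 + U))
1/(B(S) - 137*j(12, -7)*(-127)) = 1/((64 - 1247/2)/(-1982 - 1247/2) - 137*6*(-127)) = 1/(-1119/2/(-5211/2) - 822*(-127)) = 1/(-2/5211*(-1119/2) + 104394) = 1/(373/1737 + 104394) = 1/(181332751/1737) = 1737/181332751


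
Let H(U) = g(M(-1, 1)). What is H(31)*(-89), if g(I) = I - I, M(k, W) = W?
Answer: 0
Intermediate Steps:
g(I) = 0
H(U) = 0
H(31)*(-89) = 0*(-89) = 0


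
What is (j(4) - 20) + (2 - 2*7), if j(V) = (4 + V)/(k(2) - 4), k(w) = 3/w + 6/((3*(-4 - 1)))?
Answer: -1008/29 ≈ -34.759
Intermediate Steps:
k(w) = -⅖ + 3/w (k(w) = 3/w + 6/((3*(-5))) = 3/w + 6/(-15) = 3/w + 6*(-1/15) = 3/w - ⅖ = -⅖ + 3/w)
j(V) = -40/29 - 10*V/29 (j(V) = (4 + V)/((-⅖ + 3/2) - 4) = (4 + V)/(11/10 - 4) = (4 + V)/(-29/10) = (4 + V)*(-10/29) = -40/29 - 10*V/29)
(j(4) - 20) + (2 - 2*7) = ((-40/29 - 10/29*4) - 20) + (2 - 2*7) = ((-40/29 - 40/29) - 20) + (2 - 14) = (-80/29 - 20) - 12 = -660/29 - 12 = -1008/29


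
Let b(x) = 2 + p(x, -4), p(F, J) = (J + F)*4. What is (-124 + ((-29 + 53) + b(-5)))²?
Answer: 17956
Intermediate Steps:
p(F, J) = 4*F + 4*J (p(F, J) = (F + J)*4 = 4*F + 4*J)
b(x) = -14 + 4*x (b(x) = 2 + (4*x + 4*(-4)) = 2 + (4*x - 16) = 2 + (-16 + 4*x) = -14 + 4*x)
(-124 + ((-29 + 53) + b(-5)))² = (-124 + ((-29 + 53) + (-14 + 4*(-5))))² = (-124 + (24 + (-14 - 20)))² = (-124 + (24 - 34))² = (-124 - 10)² = (-134)² = 17956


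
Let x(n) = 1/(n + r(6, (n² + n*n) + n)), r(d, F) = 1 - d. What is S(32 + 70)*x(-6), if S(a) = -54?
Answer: 54/11 ≈ 4.9091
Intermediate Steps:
x(n) = 1/(-5 + n) (x(n) = 1/(n + (1 - 1*6)) = 1/(n + (1 - 6)) = 1/(n - 5) = 1/(-5 + n))
S(32 + 70)*x(-6) = -54/(-5 - 6) = -54/(-11) = -54*(-1/11) = 54/11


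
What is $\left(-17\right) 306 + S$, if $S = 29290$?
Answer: $24088$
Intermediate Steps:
$\left(-17\right) 306 + S = \left(-17\right) 306 + 29290 = -5202 + 29290 = 24088$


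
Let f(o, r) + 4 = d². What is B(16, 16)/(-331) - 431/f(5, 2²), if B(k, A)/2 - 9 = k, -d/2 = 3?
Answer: -144261/10592 ≈ -13.620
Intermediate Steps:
d = -6 (d = -2*3 = -6)
B(k, A) = 18 + 2*k
f(o, r) = 32 (f(o, r) = -4 + (-6)² = -4 + 36 = 32)
B(16, 16)/(-331) - 431/f(5, 2²) = (18 + 2*16)/(-331) - 431/32 = (18 + 32)*(-1/331) - 431*1/32 = 50*(-1/331) - 431/32 = -50/331 - 431/32 = -144261/10592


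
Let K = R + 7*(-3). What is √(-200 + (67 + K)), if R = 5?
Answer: I*√149 ≈ 12.207*I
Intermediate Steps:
K = -16 (K = 5 + 7*(-3) = 5 - 21 = -16)
√(-200 + (67 + K)) = √(-200 + (67 - 16)) = √(-200 + 51) = √(-149) = I*√149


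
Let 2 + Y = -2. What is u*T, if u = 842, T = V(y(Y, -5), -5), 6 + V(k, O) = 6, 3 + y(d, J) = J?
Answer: 0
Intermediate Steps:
Y = -4 (Y = -2 - 2 = -4)
y(d, J) = -3 + J
V(k, O) = 0 (V(k, O) = -6 + 6 = 0)
T = 0
u*T = 842*0 = 0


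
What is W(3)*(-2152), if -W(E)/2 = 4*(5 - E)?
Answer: 34432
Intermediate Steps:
W(E) = -40 + 8*E (W(E) = -8*(5 - E) = -2*(20 - 4*E) = -40 + 8*E)
W(3)*(-2152) = (-40 + 8*3)*(-2152) = (-40 + 24)*(-2152) = -16*(-2152) = 34432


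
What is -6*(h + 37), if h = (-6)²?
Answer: -438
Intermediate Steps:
h = 36
-6*(h + 37) = -6*(36 + 37) = -6*73 = -438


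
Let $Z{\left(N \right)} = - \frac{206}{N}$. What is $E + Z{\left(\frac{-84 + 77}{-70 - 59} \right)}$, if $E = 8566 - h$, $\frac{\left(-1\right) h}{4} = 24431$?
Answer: $\frac{717456}{7} \approx 1.0249 \cdot 10^{5}$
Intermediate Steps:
$h = -97724$ ($h = \left(-4\right) 24431 = -97724$)
$E = 106290$ ($E = 8566 - -97724 = 8566 + 97724 = 106290$)
$E + Z{\left(\frac{-84 + 77}{-70 - 59} \right)} = 106290 - \frac{206}{\left(-84 + 77\right) \frac{1}{-70 - 59}} = 106290 - \frac{206}{\left(-7\right) \frac{1}{-129}} = 106290 - \frac{206}{\left(-7\right) \left(- \frac{1}{129}\right)} = 106290 - \frac{206}{\frac{7}{129}} = 106290 - \frac{26574}{7} = \frac{717456}{7}$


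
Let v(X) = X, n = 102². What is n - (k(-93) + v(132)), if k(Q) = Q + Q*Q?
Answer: 1716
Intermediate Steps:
n = 10404
k(Q) = Q + Q²
n - (k(-93) + v(132)) = 10404 - (-93*(1 - 93) + 132) = 10404 - (-93*(-92) + 132) = 10404 - (8556 + 132) = 10404 - 1*8688 = 10404 - 8688 = 1716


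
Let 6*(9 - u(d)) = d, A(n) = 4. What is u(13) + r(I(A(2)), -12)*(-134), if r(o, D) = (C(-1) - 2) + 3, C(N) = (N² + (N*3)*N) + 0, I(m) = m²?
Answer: -3979/6 ≈ -663.17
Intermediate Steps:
u(d) = 9 - d/6
C(N) = 4*N² (C(N) = (N² + (3*N)*N) + 0 = (N² + 3*N²) + 0 = 4*N² + 0 = 4*N²)
r(o, D) = 5 (r(o, D) = (4*(-1)² - 2) + 3 = (4*1 - 2) + 3 = (4 - 2) + 3 = 2 + 3 = 5)
u(13) + r(I(A(2)), -12)*(-134) = (9 - ⅙*13) + 5*(-134) = (9 - 13/6) - 670 = 41/6 - 670 = -3979/6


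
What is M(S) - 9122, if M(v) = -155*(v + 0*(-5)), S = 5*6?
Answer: -13772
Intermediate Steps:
S = 30
M(v) = -155*v (M(v) = -155*(v + 0) = -155*v)
M(S) - 9122 = -155*30 - 9122 = -4650 - 9122 = -13772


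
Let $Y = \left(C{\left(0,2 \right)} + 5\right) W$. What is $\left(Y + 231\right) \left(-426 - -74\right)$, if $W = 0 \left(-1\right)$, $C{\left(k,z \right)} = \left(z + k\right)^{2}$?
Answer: $-81312$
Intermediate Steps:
$C{\left(k,z \right)} = \left(k + z\right)^{2}$
$W = 0$
$Y = 0$ ($Y = \left(\left(0 + 2\right)^{2} + 5\right) 0 = \left(2^{2} + 5\right) 0 = \left(4 + 5\right) 0 = 9 \cdot 0 = 0$)
$\left(Y + 231\right) \left(-426 - -74\right) = \left(0 + 231\right) \left(-426 - -74\right) = 231 \left(-426 + \left(80 - 6\right)\right) = 231 \left(-426 + 74\right) = 231 \left(-352\right) = -81312$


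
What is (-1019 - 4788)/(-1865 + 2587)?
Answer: -5807/722 ≈ -8.0429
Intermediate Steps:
(-1019 - 4788)/(-1865 + 2587) = -5807/722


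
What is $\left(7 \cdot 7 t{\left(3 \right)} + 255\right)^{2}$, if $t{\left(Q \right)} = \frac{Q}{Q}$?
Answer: $92416$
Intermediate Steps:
$t{\left(Q \right)} = 1$
$\left(7 \cdot 7 t{\left(3 \right)} + 255\right)^{2} = \left(7 \cdot 7 \cdot 1 + 255\right)^{2} = \left(49 \cdot 1 + 255\right)^{2} = \left(49 + 255\right)^{2} = 304^{2} = 92416$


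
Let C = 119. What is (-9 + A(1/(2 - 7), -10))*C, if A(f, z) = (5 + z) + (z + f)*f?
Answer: -35581/25 ≈ -1423.2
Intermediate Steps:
A(f, z) = 5 + z + f*(f + z) (A(f, z) = (5 + z) + (f + z)*f = (5 + z) + f*(f + z) = 5 + z + f*(f + z))
(-9 + A(1/(2 - 7), -10))*C = (-9 + (5 - 10 + (1/(2 - 7))² - 10/(2 - 7)))*119 = (-9 + (5 - 10 + (1/(-5))² - 10/(-5)))*119 = (-9 + (5 - 10 + (-⅕)² - ⅕*(-10)))*119 = (-9 + (5 - 10 + 1/25 + 2))*119 = (-9 - 74/25)*119 = -299/25*119 = -35581/25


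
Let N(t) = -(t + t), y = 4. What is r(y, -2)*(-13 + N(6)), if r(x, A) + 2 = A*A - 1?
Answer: -25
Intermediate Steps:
N(t) = -2*t
r(x, A) = -3 + A**2 (r(x, A) = -2 + (A*A - 1) = -2 + (A**2 - 1) = -2 + (-1 + A**2) = -3 + A**2)
r(y, -2)*(-13 + N(6)) = (-3 + (-2)**2)*(-13 - 2*6) = (-3 + 4)*(-13 - 12) = 1*(-25) = -25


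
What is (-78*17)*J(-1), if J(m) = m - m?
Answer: 0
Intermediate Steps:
J(m) = 0
(-78*17)*J(-1) = -78*17*0 = -1326*0 = 0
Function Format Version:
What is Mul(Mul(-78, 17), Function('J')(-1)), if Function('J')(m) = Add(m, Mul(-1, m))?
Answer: 0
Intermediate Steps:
Function('J')(m) = 0
Mul(Mul(-78, 17), Function('J')(-1)) = Mul(Mul(-78, 17), 0) = Mul(-1326, 0) = 0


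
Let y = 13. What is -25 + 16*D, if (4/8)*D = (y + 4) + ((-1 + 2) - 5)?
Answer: 391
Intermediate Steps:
D = 26 (D = 2*((13 + 4) + ((-1 + 2) - 5)) = 2*(17 + (1 - 5)) = 2*(17 - 4) = 2*13 = 26)
-25 + 16*D = -25 + 16*26 = -25 + 416 = 391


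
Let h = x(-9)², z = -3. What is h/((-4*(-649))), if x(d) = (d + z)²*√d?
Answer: -46656/649 ≈ -71.889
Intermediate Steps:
x(d) = √d*(-3 + d)² (x(d) = (d - 3)²*√d = (-3 + d)²*√d = √d*(-3 + d)²)
h = -186624 (h = (√(-9)*(-3 - 9)²)² = ((3*I)*(-12)²)² = ((3*I)*144)² = (432*I)² = -186624)
h/((-4*(-649))) = -186624/((-4*(-649))) = -186624/2596 = -186624*1/2596 = -46656/649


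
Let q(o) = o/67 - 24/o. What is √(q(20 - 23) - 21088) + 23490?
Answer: 23490 + I*√94628321/67 ≈ 23490.0 + 145.19*I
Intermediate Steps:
q(o) = -24/o + o/67 (q(o) = o*(1/67) - 24/o = o/67 - 24/o = -24/o + o/67)
√(q(20 - 23) - 21088) + 23490 = √((-24/(20 - 23) + (20 - 23)/67) - 21088) + 23490 = √((-24/(-3) + (1/67)*(-3)) - 21088) + 23490 = √((-24*(-⅓) - 3/67) - 21088) + 23490 = √((8 - 3/67) - 21088) + 23490 = √(533/67 - 21088) + 23490 = √(-1412363/67) + 23490 = I*√94628321/67 + 23490 = 23490 + I*√94628321/67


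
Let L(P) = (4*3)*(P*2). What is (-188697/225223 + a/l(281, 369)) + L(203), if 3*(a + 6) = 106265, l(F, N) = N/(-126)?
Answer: -200066728777/27702429 ≈ -7222.0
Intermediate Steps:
l(F, N) = -N/126 (l(F, N) = N*(-1/126) = -N/126)
a = 106247/3 (a = -6 + (1/3)*106265 = -6 + 106265/3 = 106247/3 ≈ 35416.)
L(P) = 24*P (L(P) = 12*(2*P) = 24*P)
(-188697/225223 + a/l(281, 369)) + L(203) = (-188697/225223 + 106247/(3*((-1/126*369)))) + 24*203 = (-188697*1/225223 + 106247/(3*(-41/14))) + 4872 = (-188697/225223 + (106247/3)*(-14/41)) + 4872 = (-188697/225223 - 1487458/123) + 4872 = -335032962865/27702429 + 4872 = -200066728777/27702429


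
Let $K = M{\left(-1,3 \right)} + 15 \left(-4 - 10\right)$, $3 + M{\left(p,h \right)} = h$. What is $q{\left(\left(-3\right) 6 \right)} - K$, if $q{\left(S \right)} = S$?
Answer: $192$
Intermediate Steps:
$M{\left(p,h \right)} = -3 + h$
$K = -210$ ($K = \left(-3 + 3\right) + 15 \left(-4 - 10\right) = 0 + 15 \left(-4 - 10\right) = 0 + 15 \left(-14\right) = 0 - 210 = -210$)
$q{\left(\left(-3\right) 6 \right)} - K = \left(-3\right) 6 - -210 = -18 + 210 = 192$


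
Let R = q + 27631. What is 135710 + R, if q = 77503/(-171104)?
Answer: 27948220961/171104 ≈ 1.6334e+5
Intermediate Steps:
q = -77503/171104 (q = 77503*(-1/171104) = -77503/171104 ≈ -0.45296)
R = 4727697121/171104 (R = -77503/171104 + 27631 = 4727697121/171104 ≈ 27631.)
135710 + R = 135710 + 4727697121/171104 = 27948220961/171104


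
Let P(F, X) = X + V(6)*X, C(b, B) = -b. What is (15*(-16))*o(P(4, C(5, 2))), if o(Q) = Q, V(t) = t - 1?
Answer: 7200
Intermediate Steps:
V(t) = -1 + t
P(F, X) = 6*X (P(F, X) = X + (-1 + 6)*X = X + 5*X = 6*X)
(15*(-16))*o(P(4, C(5, 2))) = (15*(-16))*(6*(-1*5)) = -1440*(-5) = -240*(-30) = 7200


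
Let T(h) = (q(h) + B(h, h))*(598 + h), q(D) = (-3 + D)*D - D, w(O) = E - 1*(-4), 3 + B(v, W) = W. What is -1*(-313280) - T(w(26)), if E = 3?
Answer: 298155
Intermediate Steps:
B(v, W) = -3 + W
w(O) = 7 (w(O) = 3 - 1*(-4) = 3 + 4 = 7)
q(D) = -D + D*(-3 + D) (q(D) = D*(-3 + D) - D = -D + D*(-3 + D))
T(h) = (598 + h)*(-3 + h + h*(-4 + h)) (T(h) = (h*(-4 + h) + (-3 + h))*(598 + h) = (-3 + h + h*(-4 + h))*(598 + h) = (598 + h)*(-3 + h + h*(-4 + h)))
-1*(-313280) - T(w(26)) = -1*(-313280) - (-1794 + 7³ - 1797*7 + 595*7²) = 313280 - (-1794 + 343 - 12579 + 595*49) = 313280 - (-1794 + 343 - 12579 + 29155) = 313280 - 1*15125 = 313280 - 15125 = 298155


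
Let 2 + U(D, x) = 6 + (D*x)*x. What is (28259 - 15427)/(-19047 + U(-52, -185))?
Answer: -12832/1798743 ≈ -0.0071339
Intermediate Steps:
U(D, x) = 4 + D*x**2 (U(D, x) = -2 + (6 + (D*x)*x) = -2 + (6 + D*x**2) = 4 + D*x**2)
(28259 - 15427)/(-19047 + U(-52, -185)) = (28259 - 15427)/(-19047 + (4 - 52*(-185)**2)) = 12832/(-19047 + (4 - 52*34225)) = 12832/(-19047 + (4 - 1779700)) = 12832/(-19047 - 1779696) = 12832/(-1798743) = 12832*(-1/1798743) = -12832/1798743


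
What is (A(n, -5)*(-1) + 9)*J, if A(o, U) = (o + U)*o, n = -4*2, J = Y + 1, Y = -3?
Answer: 190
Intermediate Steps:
J = -2 (J = -3 + 1 = -2)
n = -8
A(o, U) = o*(U + o) (A(o, U) = (U + o)*o = o*(U + o))
(A(n, -5)*(-1) + 9)*J = (-8*(-5 - 8)*(-1) + 9)*(-2) = (-8*(-13)*(-1) + 9)*(-2) = (104*(-1) + 9)*(-2) = (-104 + 9)*(-2) = -95*(-2) = 190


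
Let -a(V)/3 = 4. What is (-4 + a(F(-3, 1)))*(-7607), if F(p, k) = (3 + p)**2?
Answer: 121712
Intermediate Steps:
a(V) = -12 (a(V) = -3*4 = -12)
(-4 + a(F(-3, 1)))*(-7607) = (-4 - 12)*(-7607) = -16*(-7607) = 121712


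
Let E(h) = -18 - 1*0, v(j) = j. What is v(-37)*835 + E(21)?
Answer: -30913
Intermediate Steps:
E(h) = -18 (E(h) = -18 + 0 = -18)
v(-37)*835 + E(21) = -37*835 - 18 = -30895 - 18 = -30913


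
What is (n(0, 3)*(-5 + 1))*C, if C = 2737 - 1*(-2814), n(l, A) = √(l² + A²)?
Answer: -66612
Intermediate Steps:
n(l, A) = √(A² + l²)
C = 5551 (C = 2737 + 2814 = 5551)
(n(0, 3)*(-5 + 1))*C = (√(3² + 0²)*(-5 + 1))*5551 = (√(9 + 0)*(-4))*5551 = (√9*(-4))*5551 = (3*(-4))*5551 = -12*5551 = -66612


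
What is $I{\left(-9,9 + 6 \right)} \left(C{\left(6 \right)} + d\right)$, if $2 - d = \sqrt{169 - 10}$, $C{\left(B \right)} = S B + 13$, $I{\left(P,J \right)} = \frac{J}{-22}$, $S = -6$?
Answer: $\frac{315}{22} + \frac{15 \sqrt{159}}{22} \approx 22.916$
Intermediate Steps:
$I{\left(P,J \right)} = - \frac{J}{22}$ ($I{\left(P,J \right)} = J \left(- \frac{1}{22}\right) = - \frac{J}{22}$)
$C{\left(B \right)} = 13 - 6 B$ ($C{\left(B \right)} = - 6 B + 13 = 13 - 6 B$)
$d = 2 - \sqrt{159}$ ($d = 2 - \sqrt{169 - 10} = 2 - \sqrt{159} \approx -10.61$)
$I{\left(-9,9 + 6 \right)} \left(C{\left(6 \right)} + d\right) = - \frac{9 + 6}{22} \left(\left(13 - 36\right) + \left(2 - \sqrt{159}\right)\right) = \left(- \frac{1}{22}\right) 15 \left(\left(13 - 36\right) + \left(2 - \sqrt{159}\right)\right) = - \frac{15 \left(-23 + \left(2 - \sqrt{159}\right)\right)}{22} = - \frac{15 \left(-21 - \sqrt{159}\right)}{22} = \frac{315}{22} + \frac{15 \sqrt{159}}{22}$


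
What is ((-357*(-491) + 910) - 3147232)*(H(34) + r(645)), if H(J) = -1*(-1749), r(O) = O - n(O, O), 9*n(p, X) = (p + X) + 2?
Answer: -6686149210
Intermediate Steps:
n(p, X) = 2/9 + X/9 + p/9 (n(p, X) = ((p + X) + 2)/9 = ((X + p) + 2)/9 = (2 + X + p)/9 = 2/9 + X/9 + p/9)
r(O) = -2/9 + 7*O/9 (r(O) = O - (2/9 + O/9 + O/9) = O - (2/9 + 2*O/9) = O + (-2/9 - 2*O/9) = -2/9 + 7*O/9)
H(J) = 1749
((-357*(-491) + 910) - 3147232)*(H(34) + r(645)) = ((-357*(-491) + 910) - 3147232)*(1749 + (-2/9 + (7/9)*645)) = ((175287 + 910) - 3147232)*(1749 + (-2/9 + 1505/3)) = (176197 - 3147232)*(1749 + 4513/9) = -2971035*20254/9 = -6686149210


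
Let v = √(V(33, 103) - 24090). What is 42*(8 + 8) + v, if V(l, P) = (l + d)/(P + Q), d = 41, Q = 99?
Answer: 672 + I*√245738353/101 ≈ 672.0 + 155.21*I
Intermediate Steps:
V(l, P) = (41 + l)/(99 + P) (V(l, P) = (l + 41)/(P + 99) = (41 + l)/(99 + P))
v = I*√245738353/101 (v = √((41 + 33)/(99 + 103) - 24090) = √(74/202 - 24090) = √((1/202)*74 - 24090) = √(37/101 - 24090) = √(-2433053/101) = I*√245738353/101 ≈ 155.21*I)
42*(8 + 8) + v = 42*(8 + 8) + I*√245738353/101 = 42*16 + I*√245738353/101 = 672 + I*√245738353/101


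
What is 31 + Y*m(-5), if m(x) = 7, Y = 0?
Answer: 31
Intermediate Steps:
31 + Y*m(-5) = 31 + 0*7 = 31 + 0 = 31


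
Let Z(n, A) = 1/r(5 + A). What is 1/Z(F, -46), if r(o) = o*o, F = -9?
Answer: 1681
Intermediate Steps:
r(o) = o**2
Z(n, A) = (5 + A)**(-2) (Z(n, A) = 1/((5 + A)**2) = (5 + A)**(-2))
1/Z(F, -46) = 1/((5 - 46)**(-2)) = 1/((-41)**(-2)) = 1/(1/1681) = 1681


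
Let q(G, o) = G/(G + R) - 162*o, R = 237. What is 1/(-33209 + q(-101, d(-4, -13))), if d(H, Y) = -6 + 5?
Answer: -136/4494493 ≈ -3.0259e-5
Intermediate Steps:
d(H, Y) = -1
q(G, o) = -162*o + G/(237 + G) (q(G, o) = G/(G + 237) - 162*o = G/(237 + G) - 162*o = -162*o + G/(237 + G))
1/(-33209 + q(-101, d(-4, -13))) = 1/(-33209 + (-101 - 38394*(-1) - 162*(-101)*(-1))/(237 - 101)) = 1/(-33209 + (-101 + 38394 - 16362)/136) = 1/(-33209 + (1/136)*21931) = 1/(-33209 + 21931/136) = 1/(-4494493/136) = -136/4494493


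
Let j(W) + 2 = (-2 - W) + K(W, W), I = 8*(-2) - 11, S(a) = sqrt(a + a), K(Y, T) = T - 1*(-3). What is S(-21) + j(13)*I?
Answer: 27 + I*sqrt(42) ≈ 27.0 + 6.4807*I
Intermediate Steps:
K(Y, T) = 3 + T (K(Y, T) = T + 3 = 3 + T)
S(a) = sqrt(2)*sqrt(a) (S(a) = sqrt(2*a) = sqrt(2)*sqrt(a))
I = -27 (I = -16 - 11 = -27)
j(W) = -1 (j(W) = -2 + ((-2 - W) + (3 + W)) = -2 + 1 = -1)
S(-21) + j(13)*I = sqrt(2)*sqrt(-21) - 1*(-27) = sqrt(2)*(I*sqrt(21)) + 27 = I*sqrt(42) + 27 = 27 + I*sqrt(42)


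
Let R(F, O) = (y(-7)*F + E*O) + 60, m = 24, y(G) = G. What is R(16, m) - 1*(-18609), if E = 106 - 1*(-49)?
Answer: 22277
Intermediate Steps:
E = 155 (E = 106 + 49 = 155)
R(F, O) = 60 - 7*F + 155*O (R(F, O) = (-7*F + 155*O) + 60 = 60 - 7*F + 155*O)
R(16, m) - 1*(-18609) = (60 - 7*16 + 155*24) - 1*(-18609) = (60 - 112 + 3720) + 18609 = 3668 + 18609 = 22277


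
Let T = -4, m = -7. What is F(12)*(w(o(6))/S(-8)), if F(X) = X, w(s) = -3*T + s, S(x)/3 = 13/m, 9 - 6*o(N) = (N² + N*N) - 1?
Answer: -140/39 ≈ -3.5897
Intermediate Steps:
o(N) = 5/3 - N²/3 (o(N) = 3/2 - ((N² + N*N) - 1)/6 = 3/2 - ((N² + N²) - 1)/6 = 3/2 - (2*N² - 1)/6 = 3/2 - (-1 + 2*N²)/6 = 3/2 + (⅙ - N²/3) = 5/3 - N²/3)
S(x) = -39/7 (S(x) = 3*(13/(-7)) = 3*(13*(-⅐)) = 3*(-13/7) = -39/7)
w(s) = 12 + s (w(s) = -3*(-4) + s = 12 + s)
F(12)*(w(o(6))/S(-8)) = 12*((12 + (5/3 - ⅓*6²))/(-39/7)) = 12*((12 + (5/3 - ⅓*36))*(-7/39)) = 12*((12 + (5/3 - 12))*(-7/39)) = 12*((12 - 31/3)*(-7/39)) = 12*((5/3)*(-7/39)) = 12*(-35/117) = -140/39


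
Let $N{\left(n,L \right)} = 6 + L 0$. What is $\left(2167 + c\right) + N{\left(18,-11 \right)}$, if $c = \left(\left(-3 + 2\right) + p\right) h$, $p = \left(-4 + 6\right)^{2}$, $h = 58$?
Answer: $2347$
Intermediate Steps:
$p = 4$ ($p = 2^{2} = 4$)
$N{\left(n,L \right)} = 6$ ($N{\left(n,L \right)} = 6 + 0 = 6$)
$c = 174$ ($c = \left(\left(-3 + 2\right) + 4\right) 58 = \left(-1 + 4\right) 58 = 3 \cdot 58 = 174$)
$\left(2167 + c\right) + N{\left(18,-11 \right)} = \left(2167 + 174\right) + 6 = 2341 + 6 = 2347$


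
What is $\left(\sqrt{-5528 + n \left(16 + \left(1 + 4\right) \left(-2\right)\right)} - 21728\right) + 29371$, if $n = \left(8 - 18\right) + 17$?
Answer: $7643 + i \sqrt{5486} \approx 7643.0 + 74.068 i$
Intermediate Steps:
$n = 7$ ($n = -10 + 17 = 7$)
$\left(\sqrt{-5528 + n \left(16 + \left(1 + 4\right) \left(-2\right)\right)} - 21728\right) + 29371 = \left(\sqrt{-5528 + 7 \left(16 + \left(1 + 4\right) \left(-2\right)\right)} - 21728\right) + 29371 = \left(\sqrt{-5528 + 7 \left(16 + 5 \left(-2\right)\right)} - 21728\right) + 29371 = \left(\sqrt{-5528 + 7 \left(16 - 10\right)} - 21728\right) + 29371 = \left(\sqrt{-5528 + 7 \cdot 6} - 21728\right) + 29371 = \left(\sqrt{-5528 + 42} - 21728\right) + 29371 = \left(\sqrt{-5486} - 21728\right) + 29371 = \left(i \sqrt{5486} - 21728\right) + 29371 = \left(-21728 + i \sqrt{5486}\right) + 29371 = 7643 + i \sqrt{5486}$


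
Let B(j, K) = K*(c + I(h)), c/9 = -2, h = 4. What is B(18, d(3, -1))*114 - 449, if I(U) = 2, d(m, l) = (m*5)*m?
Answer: -82529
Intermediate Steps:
c = -18 (c = 9*(-2) = -18)
d(m, l) = 5*m² (d(m, l) = (5*m)*m = 5*m²)
B(j, K) = -16*K (B(j, K) = K*(-18 + 2) = K*(-16) = -16*K)
B(18, d(3, -1))*114 - 449 = -80*3²*114 - 449 = -80*9*114 - 449 = -16*45*114 - 449 = -720*114 - 449 = -82080 - 449 = -82529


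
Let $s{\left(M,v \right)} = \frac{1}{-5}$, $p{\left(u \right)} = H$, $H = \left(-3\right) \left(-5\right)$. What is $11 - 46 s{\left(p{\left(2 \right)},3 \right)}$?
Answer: $\frac{101}{5} \approx 20.2$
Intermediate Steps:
$H = 15$
$p{\left(u \right)} = 15$
$s{\left(M,v \right)} = - \frac{1}{5}$
$11 - 46 s{\left(p{\left(2 \right)},3 \right)} = 11 - - \frac{46}{5} = 11 + \frac{46}{5} = \frac{101}{5}$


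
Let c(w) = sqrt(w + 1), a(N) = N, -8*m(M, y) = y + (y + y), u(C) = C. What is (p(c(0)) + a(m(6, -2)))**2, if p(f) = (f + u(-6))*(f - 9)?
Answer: 26569/16 ≈ 1660.6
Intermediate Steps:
m(M, y) = -3*y/8 (m(M, y) = -(y + (y + y))/8 = -(y + 2*y)/8 = -3*y/8)
c(w) = sqrt(1 + w)
p(f) = (-9 + f)*(-6 + f) (p(f) = (f - 6)*(f - 9) = (-6 + f)*(-9 + f) = (-9 + f)*(-6 + f))
(p(c(0)) + a(m(6, -2)))**2 = ((54 + (sqrt(1 + 0))**2 - 15*sqrt(1 + 0)) - 3/8*(-2))**2 = ((54 + (sqrt(1))**2 - 15*sqrt(1)) + 3/4)**2 = ((54 + 1**2 - 15*1) + 3/4)**2 = ((54 + 1 - 15) + 3/4)**2 = (40 + 3/4)**2 = (163/4)**2 = 26569/16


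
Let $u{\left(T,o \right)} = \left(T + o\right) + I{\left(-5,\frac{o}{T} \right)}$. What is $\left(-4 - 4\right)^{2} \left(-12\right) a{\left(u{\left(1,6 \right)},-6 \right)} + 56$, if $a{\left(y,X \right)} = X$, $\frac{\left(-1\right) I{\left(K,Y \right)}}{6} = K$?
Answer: $4664$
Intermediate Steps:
$I{\left(K,Y \right)} = - 6 K$
$u{\left(T,o \right)} = 30 + T + o$ ($u{\left(T,o \right)} = \left(T + o\right) - -30 = \left(T + o\right) + 30 = 30 + T + o$)
$\left(-4 - 4\right)^{2} \left(-12\right) a{\left(u{\left(1,6 \right)},-6 \right)} + 56 = \left(-4 - 4\right)^{2} \left(-12\right) \left(-6\right) + 56 = \left(-8\right)^{2} \left(-12\right) \left(-6\right) + 56 = 64 \left(-12\right) \left(-6\right) + 56 = \left(-768\right) \left(-6\right) + 56 = 4608 + 56 = 4664$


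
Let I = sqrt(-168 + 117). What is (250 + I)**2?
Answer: (250 + I*sqrt(51))**2 ≈ 62449.0 + 3570.7*I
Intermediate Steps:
I = I*sqrt(51) (I = sqrt(-51) = I*sqrt(51) ≈ 7.1414*I)
(250 + I)**2 = (250 + I*sqrt(51))**2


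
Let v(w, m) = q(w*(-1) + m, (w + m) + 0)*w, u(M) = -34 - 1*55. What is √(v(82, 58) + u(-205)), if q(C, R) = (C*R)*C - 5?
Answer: √6611981 ≈ 2571.4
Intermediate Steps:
q(C, R) = -5 + R*C² (q(C, R) = R*C² - 5 = -5 + R*C²)
u(M) = -89 (u(M) = -34 - 55 = -89)
v(w, m) = w*(-5 + (m - w)²*(m + w)) (v(w, m) = (-5 + ((w + m) + 0)*(w*(-1) + m)²)*w = (-5 + ((m + w) + 0)*(-w + m)²)*w = (-5 + (m + w)*(m - w)²)*w = (-5 + (m - w)²*(m + w))*w = w*(-5 + (m - w)²*(m + w)))
√(v(82, 58) + u(-205)) = √(82*(-5 + (58 - 1*82)²*(58 + 82)) - 89) = √(82*(-5 + (58 - 82)²*140) - 89) = √(82*(-5 + (-24)²*140) - 89) = √(82*(-5 + 576*140) - 89) = √(82*(-5 + 80640) - 89) = √(82*80635 - 89) = √(6612070 - 89) = √6611981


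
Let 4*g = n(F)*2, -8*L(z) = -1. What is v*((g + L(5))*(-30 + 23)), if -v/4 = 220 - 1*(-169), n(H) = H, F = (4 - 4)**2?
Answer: 2723/2 ≈ 1361.5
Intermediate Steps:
F = 0 (F = 0**2 = 0)
L(z) = 1/8 (L(z) = -1/8*(-1) = 1/8)
g = 0 (g = (0*2)/4 = (1/4)*0 = 0)
v = -1556 (v = -4*(220 - 1*(-169)) = -4*(220 + 169) = -4*389 = -1556)
v*((g + L(5))*(-30 + 23)) = -1556*(0 + 1/8)*(-30 + 23) = -389*(-7)/2 = -1556*(-7/8) = 2723/2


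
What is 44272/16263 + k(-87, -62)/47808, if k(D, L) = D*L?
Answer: 122459911/43194528 ≈ 2.8351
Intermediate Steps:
44272/16263 + k(-87, -62)/47808 = 44272/16263 - 87*(-62)/47808 = 44272*(1/16263) + 5394*(1/47808) = 44272/16263 + 899/7968 = 122459911/43194528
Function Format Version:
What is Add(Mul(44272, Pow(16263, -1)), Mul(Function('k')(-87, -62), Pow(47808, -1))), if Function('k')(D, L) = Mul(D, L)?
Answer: Rational(122459911, 43194528) ≈ 2.8351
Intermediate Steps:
Add(Mul(44272, Pow(16263, -1)), Mul(Function('k')(-87, -62), Pow(47808, -1))) = Add(Mul(44272, Pow(16263, -1)), Mul(Mul(-87, -62), Pow(47808, -1))) = Add(Mul(44272, Rational(1, 16263)), Mul(5394, Rational(1, 47808))) = Add(Rational(44272, 16263), Rational(899, 7968)) = Rational(122459911, 43194528)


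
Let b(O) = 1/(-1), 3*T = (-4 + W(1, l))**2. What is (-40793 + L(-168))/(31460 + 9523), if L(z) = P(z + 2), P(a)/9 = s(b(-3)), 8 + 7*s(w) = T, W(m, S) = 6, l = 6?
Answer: -285611/286881 ≈ -0.99557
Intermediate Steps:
T = 4/3 (T = (-4 + 6)**2/3 = (1/3)*2**2 = (1/3)*4 = 4/3 ≈ 1.3333)
b(O) = -1
s(w) = -20/21 (s(w) = -8/7 + (1/7)*(4/3) = -8/7 + 4/21 = -20/21)
P(a) = -60/7 (P(a) = 9*(-20/21) = -60/7)
L(z) = -60/7
(-40793 + L(-168))/(31460 + 9523) = (-40793 - 60/7)/(31460 + 9523) = -285611/7/40983 = -285611/7*1/40983 = -285611/286881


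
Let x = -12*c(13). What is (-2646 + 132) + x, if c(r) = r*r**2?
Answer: -28878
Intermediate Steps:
c(r) = r**3
x = -26364 (x = -12*13**3 = -12*2197 = -26364)
(-2646 + 132) + x = (-2646 + 132) - 26364 = -2514 - 26364 = -28878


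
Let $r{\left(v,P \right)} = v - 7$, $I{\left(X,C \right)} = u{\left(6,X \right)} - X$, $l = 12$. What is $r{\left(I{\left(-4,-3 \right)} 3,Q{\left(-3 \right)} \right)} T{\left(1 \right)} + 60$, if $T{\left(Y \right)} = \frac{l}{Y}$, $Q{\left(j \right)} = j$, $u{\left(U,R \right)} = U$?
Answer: $336$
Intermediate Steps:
$I{\left(X,C \right)} = 6 - X$
$r{\left(v,P \right)} = -7 + v$
$T{\left(Y \right)} = \frac{12}{Y}$
$r{\left(I{\left(-4,-3 \right)} 3,Q{\left(-3 \right)} \right)} T{\left(1 \right)} + 60 = \left(-7 + \left(6 - -4\right) 3\right) \frac{12}{1} + 60 = \left(-7 + \left(6 + 4\right) 3\right) 12 \cdot 1 + 60 = \left(-7 + 10 \cdot 3\right) 12 + 60 = \left(-7 + 30\right) 12 + 60 = 23 \cdot 12 + 60 = 276 + 60 = 336$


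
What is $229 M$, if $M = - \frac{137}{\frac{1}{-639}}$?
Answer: $20047347$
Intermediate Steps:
$M = 87543$ ($M = - \frac{137}{- \frac{1}{639}} = \left(-137\right) \left(-639\right) = 87543$)
$229 M = 229 \cdot 87543 = 20047347$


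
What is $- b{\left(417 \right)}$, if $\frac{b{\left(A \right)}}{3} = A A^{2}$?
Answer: $-217535139$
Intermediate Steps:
$b{\left(A \right)} = 3 A^{3}$ ($b{\left(A \right)} = 3 A A^{2} = 3 A^{3}$)
$- b{\left(417 \right)} = - 3 \cdot 417^{3} = - 3 \cdot 72511713 = \left(-1\right) 217535139 = -217535139$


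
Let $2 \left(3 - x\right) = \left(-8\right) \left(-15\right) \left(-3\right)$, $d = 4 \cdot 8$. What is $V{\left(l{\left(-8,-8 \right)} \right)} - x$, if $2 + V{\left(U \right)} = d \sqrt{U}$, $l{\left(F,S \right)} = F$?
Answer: $-185 + 64 i \sqrt{2} \approx -185.0 + 90.51 i$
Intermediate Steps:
$d = 32$
$V{\left(U \right)} = -2 + 32 \sqrt{U}$
$x = 183$ ($x = 3 - \frac{\left(-8\right) \left(-15\right) \left(-3\right)}{2} = 3 - \frac{120 \left(-3\right)}{2} = 3 - -180 = 3 + 180 = 183$)
$V{\left(l{\left(-8,-8 \right)} \right)} - x = \left(-2 + 32 \sqrt{-8}\right) - 183 = \left(-2 + 32 \cdot 2 i \sqrt{2}\right) - 183 = \left(-2 + 64 i \sqrt{2}\right) - 183 = -185 + 64 i \sqrt{2}$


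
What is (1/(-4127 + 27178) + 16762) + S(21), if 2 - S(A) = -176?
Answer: 390483941/23051 ≈ 16940.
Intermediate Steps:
S(A) = 178 (S(A) = 2 - 1*(-176) = 2 + 176 = 178)
(1/(-4127 + 27178) + 16762) + S(21) = (1/(-4127 + 27178) + 16762) + 178 = (1/23051 + 16762) + 178 = 386380863/23051 + 178 = 390483941/23051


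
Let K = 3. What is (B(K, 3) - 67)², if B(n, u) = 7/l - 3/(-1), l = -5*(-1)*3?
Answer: 908209/225 ≈ 4036.5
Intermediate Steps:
l = 15 (l = 5*3 = 15)
B(n, u) = 52/15 (B(n, u) = 7/15 - 3/(-1) = 7*(1/15) - 3*(-1) = 7/15 + 3 = 52/15)
(B(K, 3) - 67)² = (52/15 - 67)² = (-953/15)² = 908209/225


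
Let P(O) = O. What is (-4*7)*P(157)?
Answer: -4396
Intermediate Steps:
(-4*7)*P(157) = -4*7*157 = -28*157 = -4396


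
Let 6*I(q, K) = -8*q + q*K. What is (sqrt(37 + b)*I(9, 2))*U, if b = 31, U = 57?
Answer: -1026*sqrt(17) ≈ -4230.3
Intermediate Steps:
I(q, K) = -4*q/3 + K*q/6 (I(q, K) = (-8*q + q*K)/6 = (-8*q + K*q)/6 = -4*q/3 + K*q/6)
(sqrt(37 + b)*I(9, 2))*U = (sqrt(37 + 31)*((1/6)*9*(-8 + 2)))*57 = (sqrt(68)*((1/6)*9*(-6)))*57 = ((2*sqrt(17))*(-9))*57 = -18*sqrt(17)*57 = -1026*sqrt(17)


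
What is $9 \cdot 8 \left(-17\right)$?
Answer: $-1224$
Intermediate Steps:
$9 \cdot 8 \left(-17\right) = 72 \left(-17\right) = -1224$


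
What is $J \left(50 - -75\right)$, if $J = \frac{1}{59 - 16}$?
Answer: $\frac{125}{43} \approx 2.907$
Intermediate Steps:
$J = \frac{1}{43} \approx 0.023256$
$J \left(50 - -75\right) = \frac{50 - -75}{43} = \frac{50 + 75}{43} = \frac{1}{43} \cdot 125 = \frac{125}{43}$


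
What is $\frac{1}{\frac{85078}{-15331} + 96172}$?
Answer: $\frac{15331}{1474327854} \approx 1.0399 \cdot 10^{-5}$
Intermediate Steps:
$\frac{1}{\frac{85078}{-15331} + 96172} = \frac{1}{85078 \left(- \frac{1}{15331}\right) + 96172} = \frac{1}{- \frac{85078}{15331} + 96172} = \frac{1}{\frac{1474327854}{15331}} = \frac{15331}{1474327854}$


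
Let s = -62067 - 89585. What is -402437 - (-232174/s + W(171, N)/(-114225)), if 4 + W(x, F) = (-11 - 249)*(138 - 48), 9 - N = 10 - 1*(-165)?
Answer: -3485612379628729/8661224850 ≈ -4.0244e+5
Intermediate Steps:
N = -166 (N = 9 - (10 - 1*(-165)) = 9 - (10 + 165) = 9 - 1*175 = 9 - 175 = -166)
s = -151652
W(x, F) = -23404 (W(x, F) = -4 + (-11 - 249)*(138 - 48) = -4 - 260*90 = -4 - 23400 = -23404)
-402437 - (-232174/s + W(171, N)/(-114225)) = -402437 - (-232174/(-151652) - 23404/(-114225)) = -402437 - (-232174*(-1/151652) - 23404*(-1/114225)) = -402437 - (116087/75826 + 23404/114225) = -402437 - 1*15034669279/8661224850 = -402437 - 15034669279/8661224850 = -3485612379628729/8661224850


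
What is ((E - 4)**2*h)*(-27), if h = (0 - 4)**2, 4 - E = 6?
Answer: -15552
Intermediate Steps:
E = -2 (E = 4 - 1*6 = 4 - 6 = -2)
h = 16 (h = (-4)**2 = 16)
((E - 4)**2*h)*(-27) = ((-2 - 4)**2*16)*(-27) = ((-6)**2*16)*(-27) = (36*16)*(-27) = 576*(-27) = -15552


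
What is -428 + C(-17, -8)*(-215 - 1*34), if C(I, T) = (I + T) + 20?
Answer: 817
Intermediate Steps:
C(I, T) = 20 + I + T
-428 + C(-17, -8)*(-215 - 1*34) = -428 + (20 - 17 - 8)*(-215 - 1*34) = -428 - 5*(-215 - 34) = -428 - 5*(-249) = -428 + 1245 = 817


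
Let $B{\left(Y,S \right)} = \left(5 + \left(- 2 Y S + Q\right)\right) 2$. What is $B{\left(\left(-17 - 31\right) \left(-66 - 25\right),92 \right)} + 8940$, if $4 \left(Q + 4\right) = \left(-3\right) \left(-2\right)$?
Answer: $-1598479$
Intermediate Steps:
$Q = - \frac{5}{2}$ ($Q = -4 + \frac{\left(-3\right) \left(-2\right)}{4} = -4 + \frac{1}{4} \cdot 6 = -4 + \frac{3}{2} = - \frac{5}{2} \approx -2.5$)
$B{\left(Y,S \right)} = 5 - 4 S Y$ ($B{\left(Y,S \right)} = \left(5 + \left(- 2 Y S - \frac{5}{2}\right)\right) 2 = \left(5 - \left(\frac{5}{2} + 2 S Y\right)\right) 2 = \left(\frac{5}{2} - 2 S Y\right) 2 = 5 - 4 S Y$)
$B{\left(\left(-17 - 31\right) \left(-66 - 25\right),92 \right)} + 8940 = \left(5 - 368 \left(-17 - 31\right) \left(-66 - 25\right)\right) + 8940 = \left(5 - 368 \left(\left(-48\right) \left(-91\right)\right)\right) + 8940 = \left(5 - 368 \cdot 4368\right) + 8940 = \left(5 - 1607424\right) + 8940 = -1607419 + 8940 = -1598479$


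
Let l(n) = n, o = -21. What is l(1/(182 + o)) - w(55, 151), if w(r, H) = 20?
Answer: -3219/161 ≈ -19.994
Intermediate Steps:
l(1/(182 + o)) - w(55, 151) = 1/(182 - 21) - 1*20 = 1/161 - 20 = -3219/161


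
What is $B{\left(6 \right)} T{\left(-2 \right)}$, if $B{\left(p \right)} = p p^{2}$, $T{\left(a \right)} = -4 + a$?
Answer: $-1296$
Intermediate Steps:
$B{\left(p \right)} = p^{3}$
$B{\left(6 \right)} T{\left(-2 \right)} = 6^{3} \left(-4 - 2\right) = 216 \left(-6\right) = -1296$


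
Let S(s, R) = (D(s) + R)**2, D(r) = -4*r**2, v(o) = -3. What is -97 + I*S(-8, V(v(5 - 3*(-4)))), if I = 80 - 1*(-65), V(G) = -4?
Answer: 9801903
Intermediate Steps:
I = 145 (I = 80 + 65 = 145)
S(s, R) = (R - 4*s**2)**2 (S(s, R) = (-4*s**2 + R)**2 = (R - 4*s**2)**2)
-97 + I*S(-8, V(v(5 - 3*(-4)))) = -97 + 145*(-4 - 4*(-8)**2)**2 = -97 + 145*(-4 - 4*64)**2 = -97 + 145*(-4 - 256)**2 = -97 + 145*(-260)**2 = -97 + 145*67600 = -97 + 9802000 = 9801903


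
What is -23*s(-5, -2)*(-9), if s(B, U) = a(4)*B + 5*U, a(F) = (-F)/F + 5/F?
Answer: -9315/4 ≈ -2328.8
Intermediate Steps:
a(F) = -1 + 5/F
s(B, U) = 5*U + B/4 (s(B, U) = ((5 - 1*4)/4)*B + 5*U = ((5 - 4)/4)*B + 5*U = ((¼)*1)*B + 5*U = B/4 + 5*U = 5*U + B/4)
-23*s(-5, -2)*(-9) = -23*(5*(-2) + (¼)*(-5))*(-9) = -23*(-10 - 5/4)*(-9) = -23*(-45/4)*(-9) = (1035/4)*(-9) = -9315/4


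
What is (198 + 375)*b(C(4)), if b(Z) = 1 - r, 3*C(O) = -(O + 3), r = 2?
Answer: -573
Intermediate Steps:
C(O) = -1 - O/3 (C(O) = (-(O + 3))/3 = (-(3 + O))/3 = (-3 - O)/3 = -1 - O/3)
b(Z) = -1 (b(Z) = 1 - 1*2 = 1 - 2 = -1)
(198 + 375)*b(C(4)) = (198 + 375)*(-1) = 573*(-1) = -573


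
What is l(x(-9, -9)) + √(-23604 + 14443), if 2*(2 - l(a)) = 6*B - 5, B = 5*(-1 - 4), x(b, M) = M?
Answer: 159/2 + I*√9161 ≈ 79.5 + 95.713*I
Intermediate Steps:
B = -25 (B = 5*(-5) = -25)
l(a) = 159/2 (l(a) = 2 - (6*(-25) - 5)/2 = 2 - (-150 - 5)/2 = 2 - ½*(-155) = 2 + 155/2 = 159/2)
l(x(-9, -9)) + √(-23604 + 14443) = 159/2 + √(-23604 + 14443) = 159/2 + √(-9161) = 159/2 + I*√9161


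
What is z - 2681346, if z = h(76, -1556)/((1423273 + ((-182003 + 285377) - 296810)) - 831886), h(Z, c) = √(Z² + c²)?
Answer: -2681346 + 4*√151682/397951 ≈ -2.6813e+6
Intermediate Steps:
z = 4*√151682/397951 (z = √(76² + (-1556)²)/((1423273 + ((-182003 + 285377) - 296810)) - 831886) = √(5776 + 2421136)/((1423273 + (103374 - 296810)) - 831886) = √2426912/((1423273 - 193436) - 831886) = (4*√151682)/(1229837 - 831886) = (4*√151682)/397951 = (4*√151682)*(1/397951) = 4*√151682/397951 ≈ 0.0039147)
z - 2681346 = 4*√151682/397951 - 2681346 = -2681346 + 4*√151682/397951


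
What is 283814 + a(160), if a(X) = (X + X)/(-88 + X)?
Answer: 2554366/9 ≈ 2.8382e+5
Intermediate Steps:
a(X) = 2*X/(-88 + X) (a(X) = (2*X)/(-88 + X) = 2*X/(-88 + X))
283814 + a(160) = 283814 + 2*160/(-88 + 160) = 283814 + 2*160/72 = 283814 + 2*160*(1/72) = 283814 + 40/9 = 2554366/9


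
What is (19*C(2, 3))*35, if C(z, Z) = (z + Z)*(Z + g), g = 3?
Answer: 19950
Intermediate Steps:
C(z, Z) = (3 + Z)*(Z + z) (C(z, Z) = (z + Z)*(Z + 3) = (Z + z)*(3 + Z) = (3 + Z)*(Z + z))
(19*C(2, 3))*35 = (19*(3² + 3*3 + 3*2 + 3*2))*35 = (19*(9 + 9 + 6 + 6))*35 = (19*30)*35 = 570*35 = 19950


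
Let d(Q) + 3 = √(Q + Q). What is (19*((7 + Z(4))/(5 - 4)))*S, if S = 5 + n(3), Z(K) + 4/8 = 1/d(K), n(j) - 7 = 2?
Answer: 931 - 532*√2 ≈ 178.64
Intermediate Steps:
d(Q) = -3 + √2*√Q (d(Q) = -3 + √(Q + Q) = -3 + √(2*Q) = -3 + √2*√Q)
n(j) = 9 (n(j) = 7 + 2 = 9)
Z(K) = -½ + 1/(-3 + √2*√K)
S = 14 (S = 5 + 9 = 14)
(19*((7 + Z(4))/(5 - 4)))*S = (19*((7 + (5 - √2*√4)/(2*(-3 + √2*√4)))/(5 - 4)))*14 = (19*((7 + (5 - 1*√2*2)/(2*(-3 + √2*2)))/1))*14 = (19*((7 + (5 - 2*√2)/(2*(-3 + 2*√2)))*1))*14 = (19*(7 + (5 - 2*√2)/(2*(-3 + 2*√2))))*14 = (133 + 19*(5 - 2*√2)/(2*(-3 + 2*√2)))*14 = 1862 + 133*(5 - 2*√2)/(-3 + 2*√2)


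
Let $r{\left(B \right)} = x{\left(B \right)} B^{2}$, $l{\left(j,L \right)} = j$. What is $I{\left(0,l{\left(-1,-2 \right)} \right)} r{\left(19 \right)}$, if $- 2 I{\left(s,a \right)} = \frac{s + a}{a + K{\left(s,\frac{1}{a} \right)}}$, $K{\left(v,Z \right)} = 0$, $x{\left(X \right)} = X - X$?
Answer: $0$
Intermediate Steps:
$x{\left(X \right)} = 0$
$r{\left(B \right)} = 0$ ($r{\left(B \right)} = 0 B^{2} = 0$)
$I{\left(s,a \right)} = - \frac{a + s}{2 a}$ ($I{\left(s,a \right)} = - \frac{\left(s + a\right) \frac{1}{a + 0}}{2} = - \frac{\left(a + s\right) \frac{1}{a}}{2} = - \frac{\frac{1}{a} \left(a + s\right)}{2} = - \frac{a + s}{2 a}$)
$I{\left(0,l{\left(-1,-2 \right)} \right)} r{\left(19 \right)} = \frac{\left(-1\right) \left(-1\right) - 0}{2 \left(-1\right)} 0 = \frac{1}{2} \left(-1\right) \left(1 + 0\right) 0 = \frac{1}{2} \left(-1\right) 1 \cdot 0 = \left(- \frac{1}{2}\right) 0 = 0$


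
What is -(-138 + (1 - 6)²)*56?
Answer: 6328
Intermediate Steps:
-(-138 + (1 - 6)²)*56 = -(-138 + (-5)²)*56 = -(-138 + 25)*56 = -(-113)*56 = -1*(-6328) = 6328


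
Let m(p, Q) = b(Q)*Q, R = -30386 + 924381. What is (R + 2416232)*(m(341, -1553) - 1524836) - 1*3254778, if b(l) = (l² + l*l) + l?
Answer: -24794235071899065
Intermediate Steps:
R = 893995
b(l) = l + 2*l² (b(l) = (l² + l²) + l = 2*l² + l = l + 2*l²)
m(p, Q) = Q²*(1 + 2*Q) (m(p, Q) = (Q*(1 + 2*Q))*Q = Q²*(1 + 2*Q))
(R + 2416232)*(m(341, -1553) - 1524836) - 1*3254778 = (893995 + 2416232)*((-1553)²*(1 + 2*(-1553)) - 1524836) - 1*3254778 = 3310227*(2411809*(1 - 3106) - 1524836) - 3254778 = 3310227*(2411809*(-3105) - 1524836) - 3254778 = 3310227*(-7488666945 - 1524836) - 3254778 = 3310227*(-7490191781) - 3254778 = -24794235068644287 - 3254778 = -24794235071899065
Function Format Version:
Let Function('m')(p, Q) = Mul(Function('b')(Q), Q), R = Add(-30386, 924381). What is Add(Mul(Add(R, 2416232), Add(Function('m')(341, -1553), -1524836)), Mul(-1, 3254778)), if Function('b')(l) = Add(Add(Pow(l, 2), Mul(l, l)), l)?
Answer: -24794235071899065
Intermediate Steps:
R = 893995
Function('b')(l) = Add(l, Mul(2, Pow(l, 2))) (Function('b')(l) = Add(Add(Pow(l, 2), Pow(l, 2)), l) = Add(Mul(2, Pow(l, 2)), l) = Add(l, Mul(2, Pow(l, 2))))
Function('m')(p, Q) = Mul(Pow(Q, 2), Add(1, Mul(2, Q))) (Function('m')(p, Q) = Mul(Mul(Q, Add(1, Mul(2, Q))), Q) = Mul(Pow(Q, 2), Add(1, Mul(2, Q))))
Add(Mul(Add(R, 2416232), Add(Function('m')(341, -1553), -1524836)), Mul(-1, 3254778)) = Add(Mul(Add(893995, 2416232), Add(Mul(Pow(-1553, 2), Add(1, Mul(2, -1553))), -1524836)), Mul(-1, 3254778)) = Add(Mul(3310227, Add(Mul(2411809, Add(1, -3106)), -1524836)), -3254778) = Add(Mul(3310227, Add(Mul(2411809, -3105), -1524836)), -3254778) = Add(Mul(3310227, Add(-7488666945, -1524836)), -3254778) = Add(Mul(3310227, -7490191781), -3254778) = Add(-24794235068644287, -3254778) = -24794235071899065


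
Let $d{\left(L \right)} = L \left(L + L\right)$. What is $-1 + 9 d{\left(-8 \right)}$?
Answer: $1151$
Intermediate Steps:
$d{\left(L \right)} = 2 L^{2}$ ($d{\left(L \right)} = L 2 L = 2 L^{2}$)
$-1 + 9 d{\left(-8 \right)} = -1 + 9 \cdot 2 \left(-8\right)^{2} = -1 + 9 \cdot 2 \cdot 64 = -1 + 9 \cdot 128 = -1 + 1152 = 1151$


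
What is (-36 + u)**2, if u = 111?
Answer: 5625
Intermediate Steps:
(-36 + u)**2 = (-36 + 111)**2 = 75**2 = 5625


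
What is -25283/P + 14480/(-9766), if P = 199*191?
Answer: -398642049/185597947 ≈ -2.1479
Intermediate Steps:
P = 38009
-25283/P + 14480/(-9766) = -25283/38009 + 14480/(-9766) = -25283*1/38009 + 14480*(-1/9766) = -25283/38009 - 7240/4883 = -398642049/185597947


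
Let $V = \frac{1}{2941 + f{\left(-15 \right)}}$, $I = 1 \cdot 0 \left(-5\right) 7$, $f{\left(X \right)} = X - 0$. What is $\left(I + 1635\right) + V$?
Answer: $\frac{4784011}{2926} \approx 1635.0$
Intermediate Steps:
$f{\left(X \right)} = X$ ($f{\left(X \right)} = X + 0 = X$)
$I = 0$ ($I = 0 \left(-5\right) 7 = 0 \cdot 7 = 0$)
$V = \frac{1}{2926}$ ($V = \frac{1}{2941 - 15} = \frac{1}{2926} \approx 0.00034176$)
$\left(I + 1635\right) + V = \left(0 + 1635\right) + \frac{1}{2926} = 1635 + \frac{1}{2926} = \frac{4784011}{2926}$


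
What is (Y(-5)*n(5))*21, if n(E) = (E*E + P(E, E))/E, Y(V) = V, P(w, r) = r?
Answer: -630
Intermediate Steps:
n(E) = (E + E**2)/E (n(E) = (E*E + E)/E = (E**2 + E)/E = (E + E**2)/E)
(Y(-5)*n(5))*21 = -5*(1 + 5)*21 = -5*6*21 = -30*21 = -630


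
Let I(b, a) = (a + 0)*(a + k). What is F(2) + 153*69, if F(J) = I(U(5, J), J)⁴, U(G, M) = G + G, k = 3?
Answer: 20557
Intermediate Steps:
U(G, M) = 2*G
I(b, a) = a*(3 + a) (I(b, a) = (a + 0)*(a + 3) = a*(3 + a))
F(J) = J⁴*(3 + J)⁴ (F(J) = (J*(3 + J))⁴ = J⁴*(3 + J)⁴)
F(2) + 153*69 = 2⁴*(3 + 2)⁴ + 153*69 = 16*5⁴ + 10557 = 16*625 + 10557 = 10000 + 10557 = 20557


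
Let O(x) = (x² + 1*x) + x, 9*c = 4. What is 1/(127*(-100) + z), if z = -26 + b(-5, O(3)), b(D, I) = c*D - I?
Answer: -9/114689 ≈ -7.8473e-5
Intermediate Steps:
c = 4/9 (c = (⅑)*4 = 4/9 ≈ 0.44444)
O(x) = x² + 2*x (O(x) = (x² + x) + x = (x + x²) + x = x² + 2*x)
b(D, I) = -I + 4*D/9 (b(D, I) = 4*D/9 - I = -I + 4*D/9)
z = -389/9 (z = -26 + (-3*(2 + 3) + (4/9)*(-5)) = -26 + (-3*5 - 20/9) = -26 + (-1*15 - 20/9) = -26 + (-15 - 20/9) = -26 - 155/9 = -389/9 ≈ -43.222)
1/(127*(-100) + z) = 1/(127*(-100) - 389/9) = 1/(-12700 - 389/9) = 1/(-114689/9) = -9/114689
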